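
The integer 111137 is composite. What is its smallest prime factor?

13

111137 is odd.
Digit sum 14, not divisible by 3.
Ends in 7: not divisible by 5.
7: 111137 = 7·15876 + 5
11: 111137 = 11·10103 + 4
13: 111137 = 13·8549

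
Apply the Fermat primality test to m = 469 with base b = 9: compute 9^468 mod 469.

64

9^1 ≡ 9 (mod 469)
9^2 ≡ 9^2 = 81 ≡ 81 (mod 469)
9^4 ≡ 81^2 = 6561 ≡ 464 (mod 469)
9^8 ≡ 464^2 = 215296 ≡ 25 (mod 469)
9^16 ≡ 25^2 = 625 ≡ 156 (mod 469)
9^32 ≡ 156^2 = 24336 ≡ 417 (mod 469)
9^64 ≡ 417^2 = 173889 ≡ 359 (mod 469)
9^128 ≡ 359^2 = 128881 ≡ 375 (mod 469)
9^256 ≡ 375^2 = 140625 ≡ 394 (mod 469)
468 = 256 + 128 + 64 + 16 + 4 in binary powers of 2.
So 9^468 ≡ 394 · 375 · 359 · 156 · 464 ≡ 64 (mod 469).
Since 64 ≠ 1, base 9 is a Fermat witness: 469 is composite.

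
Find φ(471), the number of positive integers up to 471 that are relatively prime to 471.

312

Factor: 471 = 3 · 157.
φ(471) = (3−1) · (157−1) = 2 · 156 = 312.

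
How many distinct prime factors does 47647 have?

47647 = 29 · 1643
1643 = 31 · 53
47647 = 29 · 31 · 53, which has 3 distinct prime factors.

3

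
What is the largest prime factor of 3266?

71

3266 = 2 · 1633
1633 = 23 · 71
71 is prime.
So 3266 = 2 · 23 · 71; the largest prime factor is 71.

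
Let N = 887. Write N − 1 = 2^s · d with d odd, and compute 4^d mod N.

1

887 − 1 = 886 = 2^1 · 443, so d = 443.
4^1 ≡ 4 (mod 887)
4^2 ≡ 4^2 = 16 ≡ 16 (mod 887)
4^4 ≡ 16^2 = 256 ≡ 256 (mod 887)
4^8 ≡ 256^2 = 65536 ≡ 785 (mod 887)
4^16 ≡ 785^2 = 616225 ≡ 647 (mod 887)
4^32 ≡ 647^2 = 418609 ≡ 832 (mod 887)
4^64 ≡ 832^2 = 692224 ≡ 364 (mod 887)
4^128 ≡ 364^2 = 132496 ≡ 333 (mod 887)
4^256 ≡ 333^2 = 110889 ≡ 14 (mod 887)
443 = 256 + 128 + 32 + 16 + 8 + 2 + 1 in binary powers of 2.
So 4^443 ≡ 14 · 333 · 832 · 647 · 785 · 16 · 4 ≡ 1 (mod 887).
Since 4^d ≡ 1 (mod 887), base 4 does not prove 887 composite.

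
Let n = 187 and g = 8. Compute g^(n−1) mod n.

8^1 ≡ 8 (mod 187)
8^2 ≡ 8^2 = 64 ≡ 64 (mod 187)
8^4 ≡ 64^2 = 4096 ≡ 169 (mod 187)
8^8 ≡ 169^2 = 28561 ≡ 137 (mod 187)
8^16 ≡ 137^2 = 18769 ≡ 69 (mod 187)
8^32 ≡ 69^2 = 4761 ≡ 86 (mod 187)
8^64 ≡ 86^2 = 7396 ≡ 103 (mod 187)
8^128 ≡ 103^2 = 10609 ≡ 137 (mod 187)
186 = 128 + 32 + 16 + 8 + 2 in binary powers of 2.
So 8^186 ≡ 137 · 86 · 69 · 137 · 64 ≡ 47 (mod 187).
Since 47 ≠ 1, base 8 is a Fermat witness: 187 is composite.

47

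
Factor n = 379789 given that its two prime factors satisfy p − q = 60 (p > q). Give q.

Since p = q + 60, we have 379789 = q(q + 60), so q² + 60q − 379789 = 0.
Discriminant: 60² + 4·379789 = 3600 + 1519156 = 1522756; √1522756 = 1234.
q = (−60 + 1234)/2 = 587, and p = q + 60 = 647.
Check: 587 · 647 = 379789.

587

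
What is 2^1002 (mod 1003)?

990

2^1 ≡ 2 (mod 1003)
2^2 ≡ 2^2 = 4 ≡ 4 (mod 1003)
2^4 ≡ 4^2 = 16 ≡ 16 (mod 1003)
2^8 ≡ 16^2 = 256 ≡ 256 (mod 1003)
2^16 ≡ 256^2 = 65536 ≡ 341 (mod 1003)
2^32 ≡ 341^2 = 116281 ≡ 936 (mod 1003)
2^64 ≡ 936^2 = 876096 ≡ 477 (mod 1003)
2^128 ≡ 477^2 = 227529 ≡ 851 (mod 1003)
2^256 ≡ 851^2 = 724201 ≡ 35 (mod 1003)
2^512 ≡ 35^2 = 1225 ≡ 222 (mod 1003)
1002 = 512 + 256 + 128 + 64 + 32 + 8 + 2 in binary powers of 2.
So 2^1002 ≡ 222 · 35 · 851 · 477 · 936 · 256 · 4 ≡ 990 (mod 1003).
Since 990 ≠ 1, base 2 is a Fermat witness: 1003 is composite.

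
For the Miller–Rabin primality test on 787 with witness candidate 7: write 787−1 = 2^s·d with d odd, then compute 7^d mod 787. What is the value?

1

787 − 1 = 786 = 2^1 · 393, so d = 393.
7^1 ≡ 7 (mod 787)
7^2 ≡ 7^2 = 49 ≡ 49 (mod 787)
7^4 ≡ 49^2 = 2401 ≡ 40 (mod 787)
7^8 ≡ 40^2 = 1600 ≡ 26 (mod 787)
7^16 ≡ 26^2 = 676 ≡ 676 (mod 787)
7^32 ≡ 676^2 = 456976 ≡ 516 (mod 787)
7^64 ≡ 516^2 = 266256 ≡ 250 (mod 787)
7^128 ≡ 250^2 = 62500 ≡ 327 (mod 787)
7^256 ≡ 327^2 = 106929 ≡ 684 (mod 787)
393 = 256 + 128 + 8 + 1 in binary powers of 2.
So 7^393 ≡ 684 · 327 · 26 · 7 ≡ 1 (mod 787).
Since 7^d ≡ 1 (mod 787), base 7 does not prove 787 composite.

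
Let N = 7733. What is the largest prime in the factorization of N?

7733 = 11 · 703
703 = 19 · 37
37 is prime.
So 7733 = 11 · 19 · 37; the largest prime factor is 37.

37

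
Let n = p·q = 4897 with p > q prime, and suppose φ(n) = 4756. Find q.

φ(n) = (p−1)(q−1) = n − (p+q) + 1, so p + q = 4897 − 4756 + 1 = 142.
p and q are the roots of t² − 142t + 4897 = 0.
Discriminant: 142² − 4·4897 = 20164 − 19588 = 576; √576 = 24.
q = (142 − 24)/2 = 59, p = (142 + 24)/2 = 83.
Check: 59 · 83 = 4897.

59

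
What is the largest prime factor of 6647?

23

6647 = 17 · 391
391 = 17 · 23
23 is prime.
So 6647 = 17^2 · 23; the largest prime factor is 23.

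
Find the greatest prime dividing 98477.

73

98477 = 19 · 5183
5183 = 71 · 73
73 is prime.
So 98477 = 19 · 71 · 73; the largest prime factor is 73.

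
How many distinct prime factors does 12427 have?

2

12427 = 17^2 · 43
12427 = 17^2 · 43, which has 2 distinct prime factors.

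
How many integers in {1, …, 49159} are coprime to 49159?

Factor: 49159 = 11 · 41 · 109.
φ(49159) = (11−1) · (41−1) · (109−1) = 10 · 40 · 108 = 43200.

43200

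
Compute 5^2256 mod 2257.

5^1 ≡ 5 (mod 2257)
5^2 ≡ 5^2 = 25 ≡ 25 (mod 2257)
5^4 ≡ 25^2 = 625 ≡ 625 (mod 2257)
5^8 ≡ 625^2 = 390625 ≡ 164 (mod 2257)
5^16 ≡ 164^2 = 26896 ≡ 2069 (mod 2257)
5^32 ≡ 2069^2 = 4280761 ≡ 1489 (mod 2257)
5^64 ≡ 1489^2 = 2217121 ≡ 747 (mod 2257)
5^128 ≡ 747^2 = 558009 ≡ 530 (mod 2257)
5^256 ≡ 530^2 = 280900 ≡ 1032 (mod 2257)
5^512 ≡ 1032^2 = 1065024 ≡ 1977 (mod 2257)
5^1024 ≡ 1977^2 = 3908529 ≡ 1662 (mod 2257)
5^2048 ≡ 1662^2 = 2762244 ≡ 1933 (mod 2257)
2256 = 2048 + 128 + 64 + 16 in binary powers of 2.
So 5^2256 ≡ 1933 · 530 · 747 · 2069 ≡ 1839 (mod 2257).
Since 1839 ≠ 1, base 5 is a Fermat witness: 2257 is composite.

1839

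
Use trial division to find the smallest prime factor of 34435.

5

34435 is odd.
Digit sum 19, not divisible by 3.
Ends in 5: divisible by 5.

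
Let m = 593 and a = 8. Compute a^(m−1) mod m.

1

8^1 ≡ 8 (mod 593)
8^2 ≡ 8^2 = 64 ≡ 64 (mod 593)
8^4 ≡ 64^2 = 4096 ≡ 538 (mod 593)
8^8 ≡ 538^2 = 289444 ≡ 60 (mod 593)
8^16 ≡ 60^2 = 3600 ≡ 42 (mod 593)
8^32 ≡ 42^2 = 1764 ≡ 578 (mod 593)
8^64 ≡ 578^2 = 334084 ≡ 225 (mod 593)
8^128 ≡ 225^2 = 50625 ≡ 220 (mod 593)
8^256 ≡ 220^2 = 48400 ≡ 367 (mod 593)
8^512 ≡ 367^2 = 134689 ≡ 78 (mod 593)
592 = 512 + 64 + 16 in binary powers of 2.
So 8^592 ≡ 78 · 225 · 42 ≡ 1 (mod 593).
Since the result is 1, base 8 gives no evidence that 593 is composite.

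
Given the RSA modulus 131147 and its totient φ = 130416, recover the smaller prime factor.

313

φ(n) = (p−1)(q−1) = n − (p+q) + 1, so p + q = 131147 − 130416 + 1 = 732.
p and q are the roots of t² − 732t + 131147 = 0.
Discriminant: 732² − 4·131147 = 535824 − 524588 = 11236; √11236 = 106.
q = (732 − 106)/2 = 313, p = (732 + 106)/2 = 419.
Check: 313 · 419 = 131147.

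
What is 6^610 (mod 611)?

225

6^1 ≡ 6 (mod 611)
6^2 ≡ 6^2 = 36 ≡ 36 (mod 611)
6^4 ≡ 36^2 = 1296 ≡ 74 (mod 611)
6^8 ≡ 74^2 = 5476 ≡ 588 (mod 611)
6^16 ≡ 588^2 = 345744 ≡ 529 (mod 611)
6^32 ≡ 529^2 = 279841 ≡ 3 (mod 611)
6^64 ≡ 3^2 = 9 ≡ 9 (mod 611)
6^128 ≡ 9^2 = 81 ≡ 81 (mod 611)
6^256 ≡ 81^2 = 6561 ≡ 451 (mod 611)
6^512 ≡ 451^2 = 203401 ≡ 549 (mod 611)
610 = 512 + 64 + 32 + 2 in binary powers of 2.
So 6^610 ≡ 549 · 9 · 3 · 36 ≡ 225 (mod 611).
Since 225 ≠ 1, base 6 is a Fermat witness: 611 is composite.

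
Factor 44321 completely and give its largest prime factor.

44321 = 23 · 1927
1927 = 41 · 47
47 is prime.
So 44321 = 23 · 41 · 47; the largest prime factor is 47.

47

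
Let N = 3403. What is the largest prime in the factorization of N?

3403 = 41 · 83
83 is prime.
So 3403 = 41 · 83; the largest prime factor is 83.

83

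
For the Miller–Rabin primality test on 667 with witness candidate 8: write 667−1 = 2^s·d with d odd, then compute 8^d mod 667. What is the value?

667 − 1 = 666 = 2^1 · 333, so d = 333.
8^1 ≡ 8 (mod 667)
8^2 ≡ 8^2 = 64 ≡ 64 (mod 667)
8^4 ≡ 64^2 = 4096 ≡ 94 (mod 667)
8^8 ≡ 94^2 = 8836 ≡ 165 (mod 667)
8^16 ≡ 165^2 = 27225 ≡ 545 (mod 667)
8^32 ≡ 545^2 = 297025 ≡ 210 (mod 667)
8^64 ≡ 210^2 = 44100 ≡ 78 (mod 667)
8^128 ≡ 78^2 = 6084 ≡ 81 (mod 667)
8^256 ≡ 81^2 = 6561 ≡ 558 (mod 667)
333 = 256 + 64 + 8 + 4 + 1 in binary powers of 2.
So 8^333 ≡ 558 · 78 · 165 · 94 · 8 ≡ 374 (mod 667).
Squaring chain: 374; never reaches −1, so base 8 is a Miller–Rabin witness that 667 is composite.

374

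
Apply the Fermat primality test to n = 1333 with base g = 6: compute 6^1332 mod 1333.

6^1 ≡ 6 (mod 1333)
6^2 ≡ 6^2 = 36 ≡ 36 (mod 1333)
6^4 ≡ 36^2 = 1296 ≡ 1296 (mod 1333)
6^8 ≡ 1296^2 = 1679616 ≡ 36 (mod 1333)
6^16 ≡ 36^2 = 1296 ≡ 1296 (mod 1333)
6^32 ≡ 1296^2 = 1679616 ≡ 36 (mod 1333)
6^64 ≡ 36^2 = 1296 ≡ 1296 (mod 1333)
6^128 ≡ 1296^2 = 1679616 ≡ 36 (mod 1333)
6^256 ≡ 36^2 = 1296 ≡ 1296 (mod 1333)
6^512 ≡ 1296^2 = 1679616 ≡ 36 (mod 1333)
6^1024 ≡ 36^2 = 1296 ≡ 1296 (mod 1333)
1332 = 1024 + 256 + 32 + 16 + 4 in binary powers of 2.
So 6^1332 ≡ 1296 · 1296 · 36 · 1296 · 1296 ≡ 1 (mod 1333).
Since the result is 1, base 6 gives no evidence that 1333 is composite.

1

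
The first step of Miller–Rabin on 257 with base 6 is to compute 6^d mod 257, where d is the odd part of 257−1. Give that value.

257 − 1 = 256 = 2^8 · 1, so d = 1.
6^1 ≡ 6 (mod 257)
1 = 1 in binary powers of 2.
So 6^1 ≡ 6 ≡ 6 (mod 257).
Squaring chain: 6 → 36 → 11 → 121 → 249 → 64 → 241 → 256; reaches −1, so base 6 does not prove 257 composite.

6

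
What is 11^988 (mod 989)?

11^1 ≡ 11 (mod 989)
11^2 ≡ 11^2 = 121 ≡ 121 (mod 989)
11^4 ≡ 121^2 = 14641 ≡ 795 (mod 989)
11^8 ≡ 795^2 = 632025 ≡ 54 (mod 989)
11^16 ≡ 54^2 = 2916 ≡ 938 (mod 989)
11^32 ≡ 938^2 = 879844 ≡ 623 (mod 989)
11^64 ≡ 623^2 = 388129 ≡ 441 (mod 989)
11^128 ≡ 441^2 = 194481 ≡ 637 (mod 989)
11^256 ≡ 637^2 = 405769 ≡ 279 (mod 989)
11^512 ≡ 279^2 = 77841 ≡ 699 (mod 989)
988 = 512 + 256 + 128 + 64 + 16 + 8 + 4 in binary powers of 2.
So 11^988 ≡ 699 · 279 · 637 · 441 · 938 · 54 · 795 ≡ 441 (mod 989).
Since 441 ≠ 1, base 11 is a Fermat witness: 989 is composite.

441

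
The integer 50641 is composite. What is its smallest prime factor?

89

50641 is odd.
Digit sum 16, not divisible by 3.
Ends in 1: not divisible by 5.
7: 50641 = 7·7234 + 3
11: 50641 = 11·4603 + 8
13: 50641 = 13·3895 + 6
17: 50641 = 17·2978 + 15
19: 50641 = 19·2665 + 6
23: 50641 = 23·2201 + 18
29: 50641 = 29·1746 + 7
31: 50641 = 31·1633 + 18
37: 50641 = 37·1368 + 25
41: 50641 = 41·1235 + 6
43: 50641 = 43·1177 + 30
47: 50641 = 47·1077 + 22
53: 50641 = 53·955 + 26
59: 50641 = 59·858 + 19
61: 50641 = 61·830 + 11
67: 50641 = 67·755 + 56
71: 50641 = 71·713 + 18
73: 50641 = 73·693 + 52
79: 50641 = 79·641 + 2
83: 50641 = 83·610 + 11
89: 50641 = 89·569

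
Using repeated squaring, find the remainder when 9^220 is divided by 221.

152

9^1 ≡ 9 (mod 221)
9^2 ≡ 9^2 = 81 ≡ 81 (mod 221)
9^4 ≡ 81^2 = 6561 ≡ 152 (mod 221)
9^8 ≡ 152^2 = 23104 ≡ 120 (mod 221)
9^16 ≡ 120^2 = 14400 ≡ 35 (mod 221)
9^32 ≡ 35^2 = 1225 ≡ 120 (mod 221)
9^64 ≡ 120^2 = 14400 ≡ 35 (mod 221)
9^128 ≡ 35^2 = 1225 ≡ 120 (mod 221)
220 = 128 + 64 + 16 + 8 + 4 in binary powers of 2.
So 9^220 ≡ 120 · 35 · 35 · 120 · 152 ≡ 152 (mod 221).
Since 152 ≠ 1, base 9 is a Fermat witness: 221 is composite.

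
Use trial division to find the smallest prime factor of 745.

745 is odd.
Digit sum 16, not divisible by 3.
Ends in 5: divisible by 5.

5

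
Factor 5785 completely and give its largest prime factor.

5785 = 5 · 1157
1157 = 13 · 89
89 is prime.
So 5785 = 5 · 13 · 89; the largest prime factor is 89.

89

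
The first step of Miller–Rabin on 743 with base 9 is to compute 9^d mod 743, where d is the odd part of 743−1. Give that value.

1

743 − 1 = 742 = 2^1 · 371, so d = 371.
9^1 ≡ 9 (mod 743)
9^2 ≡ 9^2 = 81 ≡ 81 (mod 743)
9^4 ≡ 81^2 = 6561 ≡ 617 (mod 743)
9^8 ≡ 617^2 = 380689 ≡ 273 (mod 743)
9^16 ≡ 273^2 = 74529 ≡ 229 (mod 743)
9^32 ≡ 229^2 = 52441 ≡ 431 (mod 743)
9^64 ≡ 431^2 = 185761 ≡ 11 (mod 743)
9^128 ≡ 11^2 = 121 ≡ 121 (mod 743)
9^256 ≡ 121^2 = 14641 ≡ 524 (mod 743)
371 = 256 + 64 + 32 + 16 + 2 + 1 in binary powers of 2.
So 9^371 ≡ 524 · 11 · 431 · 229 · 81 · 9 ≡ 1 (mod 743).
Since 9^d ≡ 1 (mod 743), base 9 does not prove 743 composite.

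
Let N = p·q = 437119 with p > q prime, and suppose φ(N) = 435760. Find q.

521

φ(n) = (p−1)(q−1) = n − (p+q) + 1, so p + q = 437119 − 435760 + 1 = 1360.
p and q are the roots of t² − 1360t + 437119 = 0.
Discriminant: 1360² − 4·437119 = 1849600 − 1748476 = 101124; √101124 = 318.
q = (1360 − 318)/2 = 521, p = (1360 + 318)/2 = 839.
Check: 521 · 839 = 437119.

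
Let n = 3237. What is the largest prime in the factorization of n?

3237 = 3 · 1079
1079 = 13 · 83
83 is prime.
So 3237 = 3 · 13 · 83; the largest prime factor is 83.

83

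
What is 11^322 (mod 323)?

11^1 ≡ 11 (mod 323)
11^2 ≡ 11^2 = 121 ≡ 121 (mod 323)
11^4 ≡ 121^2 = 14641 ≡ 106 (mod 323)
11^8 ≡ 106^2 = 11236 ≡ 254 (mod 323)
11^16 ≡ 254^2 = 64516 ≡ 239 (mod 323)
11^32 ≡ 239^2 = 57121 ≡ 273 (mod 323)
11^64 ≡ 273^2 = 74529 ≡ 239 (mod 323)
11^128 ≡ 239^2 = 57121 ≡ 273 (mod 323)
11^256 ≡ 273^2 = 74529 ≡ 239 (mod 323)
322 = 256 + 64 + 2 in binary powers of 2.
So 11^322 ≡ 239 · 239 · 121 ≡ 87 (mod 323).
Since 87 ≠ 1, base 11 is a Fermat witness: 323 is composite.

87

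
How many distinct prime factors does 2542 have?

3

2542 = 2 · 1271
1271 = 31 · 41
2542 = 2 · 31 · 41, which has 3 distinct prime factors.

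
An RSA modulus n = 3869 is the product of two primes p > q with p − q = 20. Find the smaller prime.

53

Since p = q + 20, we have 3869 = q(q + 20), so q² + 20q − 3869 = 0.
Discriminant: 20² + 4·3869 = 400 + 15476 = 15876; √15876 = 126.
q = (−20 + 126)/2 = 53, and p = q + 20 = 73.
Check: 53 · 73 = 3869.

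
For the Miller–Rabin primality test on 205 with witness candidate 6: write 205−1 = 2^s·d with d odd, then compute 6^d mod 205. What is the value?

205 − 1 = 204 = 2^2 · 51, so d = 51.
6^1 ≡ 6 (mod 205)
6^2 ≡ 6^2 = 36 ≡ 36 (mod 205)
6^4 ≡ 36^2 = 1296 ≡ 66 (mod 205)
6^8 ≡ 66^2 = 4356 ≡ 51 (mod 205)
6^16 ≡ 51^2 = 2601 ≡ 141 (mod 205)
6^32 ≡ 141^2 = 19881 ≡ 201 (mod 205)
51 = 32 + 16 + 2 + 1 in binary powers of 2.
So 6^51 ≡ 201 · 141 · 36 · 6 ≡ 151 (mod 205).
Squaring chain: 151 → 46; never reaches −1, so base 6 is a Miller–Rabin witness that 205 is composite.

151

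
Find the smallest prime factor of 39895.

5

39895 is odd.
Digit sum 34, not divisible by 3.
Ends in 5: divisible by 5.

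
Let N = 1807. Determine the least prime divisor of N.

13

1807 is odd.
Digit sum 16, not divisible by 3.
Ends in 7: not divisible by 5.
7: 1807 = 7·258 + 1
11: 1807 = 11·164 + 3
13: 1807 = 13·139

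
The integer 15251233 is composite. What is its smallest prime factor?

73

15251233 is odd.
Digit sum 22, not divisible by 3.
Ends in 3: not divisible by 5.
7: 15251233 = 7·2178747 + 4
11: 15251233 = 11·1386475 + 8
13: 15251233 = 13·1173171 + 10
17: 15251233 = 17·897131 + 6
19: 15251233 = 19·802696 + 9
23: 15251233 = 23·663097 + 2
29: 15251233 = 29·525904 + 17
31: 15251233 = 31·491975 + 8
37: 15251233 = 37·412195 + 18
41: 15251233 = 41·371981 + 12
43: 15251233 = 43·354679 + 36
47: 15251233 = 47·324494 + 15
53: 15251233 = 53·287759 + 6
59: 15251233 = 59·258495 + 28
61: 15251233 = 61·250020 + 13
67: 15251233 = 67·227630 + 23
71: 15251233 = 71·214806 + 7
73: 15251233 = 73·208921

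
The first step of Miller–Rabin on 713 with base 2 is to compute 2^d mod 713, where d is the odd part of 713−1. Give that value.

140

713 − 1 = 712 = 2^3 · 89, so d = 89.
2^1 ≡ 2 (mod 713)
2^2 ≡ 2^2 = 4 ≡ 4 (mod 713)
2^4 ≡ 4^2 = 16 ≡ 16 (mod 713)
2^8 ≡ 16^2 = 256 ≡ 256 (mod 713)
2^16 ≡ 256^2 = 65536 ≡ 653 (mod 713)
2^32 ≡ 653^2 = 426409 ≡ 35 (mod 713)
2^64 ≡ 35^2 = 1225 ≡ 512 (mod 713)
89 = 64 + 16 + 8 + 1 in binary powers of 2.
So 2^89 ≡ 512 · 653 · 256 · 2 ≡ 140 (mod 713).
Squaring chain: 140 → 349 → 591; never reaches −1, so base 2 is a Miller–Rabin witness that 713 is composite.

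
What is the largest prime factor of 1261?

97

1261 = 13 · 97
97 is prime.
So 1261 = 13 · 97; the largest prime factor is 97.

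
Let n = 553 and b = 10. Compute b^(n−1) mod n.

10^1 ≡ 10 (mod 553)
10^2 ≡ 10^2 = 100 ≡ 100 (mod 553)
10^4 ≡ 100^2 = 10000 ≡ 46 (mod 553)
10^8 ≡ 46^2 = 2116 ≡ 457 (mod 553)
10^16 ≡ 457^2 = 208849 ≡ 368 (mod 553)
10^32 ≡ 368^2 = 135424 ≡ 492 (mod 553)
10^64 ≡ 492^2 = 242064 ≡ 403 (mod 553)
10^128 ≡ 403^2 = 162409 ≡ 380 (mod 553)
10^256 ≡ 380^2 = 144400 ≡ 67 (mod 553)
10^512 ≡ 67^2 = 4489 ≡ 65 (mod 553)
552 = 512 + 32 + 8 in binary powers of 2.
So 10^552 ≡ 65 · 492 · 457 ≡ 176 (mod 553).
Since 176 ≠ 1, base 10 is a Fermat witness: 553 is composite.

176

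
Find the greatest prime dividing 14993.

47

14993 = 11 · 1363
1363 = 29 · 47
47 is prime.
So 14993 = 11 · 29 · 47; the largest prime factor is 47.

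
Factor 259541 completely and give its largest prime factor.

259541 = 53 · 4897
4897 = 59 · 83
83 is prime.
So 259541 = 53 · 59 · 83; the largest prime factor is 83.

83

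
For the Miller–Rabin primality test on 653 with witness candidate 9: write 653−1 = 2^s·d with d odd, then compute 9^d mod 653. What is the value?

652

653 − 1 = 652 = 2^2 · 163, so d = 163.
9^1 ≡ 9 (mod 653)
9^2 ≡ 9^2 = 81 ≡ 81 (mod 653)
9^4 ≡ 81^2 = 6561 ≡ 31 (mod 653)
9^8 ≡ 31^2 = 961 ≡ 308 (mod 653)
9^16 ≡ 308^2 = 94864 ≡ 179 (mod 653)
9^32 ≡ 179^2 = 32041 ≡ 44 (mod 653)
9^64 ≡ 44^2 = 1936 ≡ 630 (mod 653)
9^128 ≡ 630^2 = 396900 ≡ 529 (mod 653)
163 = 128 + 32 + 2 + 1 in binary powers of 2.
So 9^163 ≡ 529 · 44 · 81 · 9 ≡ 652 (mod 653).
Since 9^d ≡ 652 (mod 653), base 9 does not prove 653 composite.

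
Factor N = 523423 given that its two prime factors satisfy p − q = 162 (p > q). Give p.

Since p = q + 162, we have 523423 = q(q + 162), so q² + 162q − 523423 = 0.
Discriminant: 162² + 4·523423 = 26244 + 2093692 = 2119936; √2119936 = 1456.
q = (−162 + 1456)/2 = 647, and p = q + 162 = 809.
Check: 647 · 809 = 523423.

809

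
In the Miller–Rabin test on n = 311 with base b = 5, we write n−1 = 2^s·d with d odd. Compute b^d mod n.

1

311 − 1 = 310 = 2^1 · 155, so d = 155.
5^1 ≡ 5 (mod 311)
5^2 ≡ 5^2 = 25 ≡ 25 (mod 311)
5^4 ≡ 25^2 = 625 ≡ 3 (mod 311)
5^8 ≡ 3^2 = 9 ≡ 9 (mod 311)
5^16 ≡ 9^2 = 81 ≡ 81 (mod 311)
5^32 ≡ 81^2 = 6561 ≡ 30 (mod 311)
5^64 ≡ 30^2 = 900 ≡ 278 (mod 311)
5^128 ≡ 278^2 = 77284 ≡ 156 (mod 311)
155 = 128 + 16 + 8 + 2 + 1 in binary powers of 2.
So 5^155 ≡ 156 · 81 · 9 · 25 · 5 ≡ 1 (mod 311).
Since 5^d ≡ 1 (mod 311), base 5 does not prove 311 composite.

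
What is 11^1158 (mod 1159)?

11^1 ≡ 11 (mod 1159)
11^2 ≡ 11^2 = 121 ≡ 121 (mod 1159)
11^4 ≡ 121^2 = 14641 ≡ 733 (mod 1159)
11^8 ≡ 733^2 = 537289 ≡ 672 (mod 1159)
11^16 ≡ 672^2 = 451584 ≡ 733 (mod 1159)
11^32 ≡ 733^2 = 537289 ≡ 672 (mod 1159)
11^64 ≡ 672^2 = 451584 ≡ 733 (mod 1159)
11^128 ≡ 733^2 = 537289 ≡ 672 (mod 1159)
11^256 ≡ 672^2 = 451584 ≡ 733 (mod 1159)
11^512 ≡ 733^2 = 537289 ≡ 672 (mod 1159)
11^1024 ≡ 672^2 = 451584 ≡ 733 (mod 1159)
1158 = 1024 + 128 + 4 + 2 in binary powers of 2.
So 11^1158 ≡ 733 · 672 · 733 · 121 ≡ 609 (mod 1159).
Since 609 ≠ 1, base 11 is a Fermat witness: 1159 is composite.

609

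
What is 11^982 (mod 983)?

11^1 ≡ 11 (mod 983)
11^2 ≡ 11^2 = 121 ≡ 121 (mod 983)
11^4 ≡ 121^2 = 14641 ≡ 879 (mod 983)
11^8 ≡ 879^2 = 772641 ≡ 3 (mod 983)
11^16 ≡ 3^2 = 9 ≡ 9 (mod 983)
11^32 ≡ 9^2 = 81 ≡ 81 (mod 983)
11^64 ≡ 81^2 = 6561 ≡ 663 (mod 983)
11^128 ≡ 663^2 = 439569 ≡ 168 (mod 983)
11^256 ≡ 168^2 = 28224 ≡ 700 (mod 983)
11^512 ≡ 700^2 = 490000 ≡ 466 (mod 983)
982 = 512 + 256 + 128 + 64 + 16 + 4 + 2 in binary powers of 2.
So 11^982 ≡ 466 · 700 · 168 · 663 · 9 · 879 · 121 ≡ 1 (mod 983).
Since the result is 1, base 11 gives no evidence that 983 is composite.

1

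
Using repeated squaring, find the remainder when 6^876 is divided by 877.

1

6^1 ≡ 6 (mod 877)
6^2 ≡ 6^2 = 36 ≡ 36 (mod 877)
6^4 ≡ 36^2 = 1296 ≡ 419 (mod 877)
6^8 ≡ 419^2 = 175561 ≡ 161 (mod 877)
6^16 ≡ 161^2 = 25921 ≡ 488 (mod 877)
6^32 ≡ 488^2 = 238144 ≡ 477 (mod 877)
6^64 ≡ 477^2 = 227529 ≡ 386 (mod 877)
6^128 ≡ 386^2 = 148996 ≡ 783 (mod 877)
6^256 ≡ 783^2 = 613089 ≡ 66 (mod 877)
6^512 ≡ 66^2 = 4356 ≡ 848 (mod 877)
876 = 512 + 256 + 64 + 32 + 8 + 4 in binary powers of 2.
So 6^876 ≡ 848 · 66 · 386 · 477 · 161 · 419 ≡ 1 (mod 877).
Since the result is 1, base 6 gives no evidence that 877 is composite.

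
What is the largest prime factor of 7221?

7221 = 3 · 2407
2407 = 29 · 83
83 is prime.
So 7221 = 3 · 29 · 83; the largest prime factor is 83.

83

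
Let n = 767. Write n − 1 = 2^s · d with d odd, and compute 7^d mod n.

767 − 1 = 766 = 2^1 · 383, so d = 383.
7^1 ≡ 7 (mod 767)
7^2 ≡ 7^2 = 49 ≡ 49 (mod 767)
7^4 ≡ 49^2 = 2401 ≡ 100 (mod 767)
7^8 ≡ 100^2 = 10000 ≡ 29 (mod 767)
7^16 ≡ 29^2 = 841 ≡ 74 (mod 767)
7^32 ≡ 74^2 = 5476 ≡ 107 (mod 767)
7^64 ≡ 107^2 = 11449 ≡ 711 (mod 767)
7^128 ≡ 711^2 = 505521 ≡ 68 (mod 767)
7^256 ≡ 68^2 = 4624 ≡ 22 (mod 767)
383 = 256 + 64 + 32 + 16 + 8 + 4 + 2 + 1 in binary powers of 2.
So 7^383 ≡ 22 · 711 · 107 · 74 · 29 · 100 · 49 · 7 ≡ 652 (mod 767).
Squaring chain: 652; never reaches −1, so base 7 is a Miller–Rabin witness that 767 is composite.

652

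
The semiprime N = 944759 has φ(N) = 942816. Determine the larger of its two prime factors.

977

φ(n) = (p−1)(q−1) = n − (p+q) + 1, so p + q = 944759 − 942816 + 1 = 1944.
p and q are the roots of t² − 1944t + 944759 = 0.
Discriminant: 1944² − 4·944759 = 3779136 − 3779036 = 100; √100 = 10.
q = (1944 − 10)/2 = 967, p = (1944 + 10)/2 = 977.
Check: 967 · 977 = 944759.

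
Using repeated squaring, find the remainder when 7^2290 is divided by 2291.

7^1 ≡ 7 (mod 2291)
7^2 ≡ 7^2 = 49 ≡ 49 (mod 2291)
7^4 ≡ 49^2 = 2401 ≡ 110 (mod 2291)
7^8 ≡ 110^2 = 12100 ≡ 645 (mod 2291)
7^16 ≡ 645^2 = 416025 ≡ 1354 (mod 2291)
7^32 ≡ 1354^2 = 1833316 ≡ 516 (mod 2291)
7^64 ≡ 516^2 = 266256 ≡ 500 (mod 2291)
7^128 ≡ 500^2 = 250000 ≡ 281 (mod 2291)
7^256 ≡ 281^2 = 78961 ≡ 1067 (mod 2291)
7^512 ≡ 1067^2 = 1138489 ≡ 2153 (mod 2291)
7^1024 ≡ 2153^2 = 4635409 ≡ 716 (mod 2291)
7^2048 ≡ 716^2 = 512656 ≡ 1763 (mod 2291)
2290 = 2048 + 128 + 64 + 32 + 16 + 2 in binary powers of 2.
So 7^2290 ≡ 1763 · 281 · 500 · 516 · 1354 · 49 ≡ 1747 (mod 2291).
Since 1747 ≠ 1, base 7 is a Fermat witness: 2291 is composite.

1747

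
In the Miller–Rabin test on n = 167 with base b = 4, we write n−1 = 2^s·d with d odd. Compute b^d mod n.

167 − 1 = 166 = 2^1 · 83, so d = 83.
4^1 ≡ 4 (mod 167)
4^2 ≡ 4^2 = 16 ≡ 16 (mod 167)
4^4 ≡ 16^2 = 256 ≡ 89 (mod 167)
4^8 ≡ 89^2 = 7921 ≡ 72 (mod 167)
4^16 ≡ 72^2 = 5184 ≡ 7 (mod 167)
4^32 ≡ 7^2 = 49 ≡ 49 (mod 167)
4^64 ≡ 49^2 = 2401 ≡ 63 (mod 167)
83 = 64 + 16 + 2 + 1 in binary powers of 2.
So 4^83 ≡ 63 · 7 · 16 · 4 ≡ 1 (mod 167).
Since 4^d ≡ 1 (mod 167), base 4 does not prove 167 composite.

1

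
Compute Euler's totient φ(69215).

54432

Factor: 69215 = 5 · 109 · 127.
φ(69215) = (5−1) · (109−1) · (127−1) = 4 · 108 · 126 = 54432.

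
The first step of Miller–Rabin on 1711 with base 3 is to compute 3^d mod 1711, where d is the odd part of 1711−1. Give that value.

1711 − 1 = 1710 = 2^1 · 855, so d = 855.
3^1 ≡ 3 (mod 1711)
3^2 ≡ 3^2 = 9 ≡ 9 (mod 1711)
3^4 ≡ 9^2 = 81 ≡ 81 (mod 1711)
3^8 ≡ 81^2 = 6561 ≡ 1428 (mod 1711)
3^16 ≡ 1428^2 = 2039184 ≡ 1383 (mod 1711)
3^32 ≡ 1383^2 = 1912689 ≡ 1502 (mod 1711)
3^64 ≡ 1502^2 = 2256004 ≡ 906 (mod 1711)
3^128 ≡ 906^2 = 820836 ≡ 1267 (mod 1711)
3^256 ≡ 1267^2 = 1605289 ≡ 371 (mod 1711)
3^512 ≡ 371^2 = 137641 ≡ 761 (mod 1711)
855 = 512 + 256 + 64 + 16 + 4 + 2 + 1 in binary powers of 2.
So 3^855 ≡ 761 · 371 · 906 · 1383 · 81 · 9 · 3 ≡ 606 (mod 1711).
Squaring chain: 606; never reaches −1, so base 3 is a Miller–Rabin witness that 1711 is composite.

606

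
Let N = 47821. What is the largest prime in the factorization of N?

97

47821 = 17 · 2813
2813 = 29 · 97
97 is prime.
So 47821 = 17 · 29 · 97; the largest prime factor is 97.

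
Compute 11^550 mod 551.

11^1 ≡ 11 (mod 551)
11^2 ≡ 11^2 = 121 ≡ 121 (mod 551)
11^4 ≡ 121^2 = 14641 ≡ 315 (mod 551)
11^8 ≡ 315^2 = 99225 ≡ 45 (mod 551)
11^16 ≡ 45^2 = 2025 ≡ 372 (mod 551)
11^32 ≡ 372^2 = 138384 ≡ 83 (mod 551)
11^64 ≡ 83^2 = 6889 ≡ 277 (mod 551)
11^128 ≡ 277^2 = 76729 ≡ 140 (mod 551)
11^256 ≡ 140^2 = 19600 ≡ 315 (mod 551)
11^512 ≡ 315^2 = 99225 ≡ 45 (mod 551)
550 = 512 + 32 + 4 + 2 in binary powers of 2.
So 11^550 ≡ 45 · 83 · 315 · 121 ≡ 410 (mod 551).
Since 410 ≠ 1, base 11 is a Fermat witness: 551 is composite.

410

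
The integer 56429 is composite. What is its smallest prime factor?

56429 is odd.
Digit sum 26, not divisible by 3.
Ends in 9: not divisible by 5.
7: 56429 = 7·8061 + 2
11: 56429 = 11·5129 + 10
13: 56429 = 13·4340 + 9
17: 56429 = 17·3319 + 6
19: 56429 = 19·2969 + 18
23: 56429 = 23·2453 + 10
29: 56429 = 29·1945 + 24
31: 56429 = 31·1820 + 9
37: 56429 = 37·1525 + 4
41: 56429 = 41·1376 + 13
43: 56429 = 43·1312 + 13
47: 56429 = 47·1200 + 29
53: 56429 = 53·1064 + 37
59: 56429 = 59·956 + 25
61: 56429 = 61·925 + 4
67: 56429 = 67·842 + 15
71: 56429 = 71·794 + 55
73: 56429 = 73·773

73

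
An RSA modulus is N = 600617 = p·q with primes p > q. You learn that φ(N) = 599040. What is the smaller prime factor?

φ(n) = (p−1)(q−1) = n − (p+q) + 1, so p + q = 600617 − 599040 + 1 = 1578.
p and q are the roots of t² − 1578t + 600617 = 0.
Discriminant: 1578² − 4·600617 = 2490084 − 2402468 = 87616; √87616 = 296.
q = (1578 − 296)/2 = 641, p = (1578 + 296)/2 = 937.
Check: 641 · 937 = 600617.

641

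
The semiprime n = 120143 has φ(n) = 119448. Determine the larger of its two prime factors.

379

φ(n) = (p−1)(q−1) = n − (p+q) + 1, so p + q = 120143 − 119448 + 1 = 696.
p and q are the roots of t² − 696t + 120143 = 0.
Discriminant: 696² − 4·120143 = 484416 − 480572 = 3844; √3844 = 62.
q = (696 − 62)/2 = 317, p = (696 + 62)/2 = 379.
Check: 317 · 379 = 120143.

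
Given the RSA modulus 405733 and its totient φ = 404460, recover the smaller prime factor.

631

φ(n) = (p−1)(q−1) = n − (p+q) + 1, so p + q = 405733 − 404460 + 1 = 1274.
p and q are the roots of t² − 1274t + 405733 = 0.
Discriminant: 1274² − 4·405733 = 1623076 − 1622932 = 144; √144 = 12.
q = (1274 − 12)/2 = 631, p = (1274 + 12)/2 = 643.
Check: 631 · 643 = 405733.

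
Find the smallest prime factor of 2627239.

2627239 is odd.
Digit sum 31, not divisible by 3.
Ends in 9: not divisible by 5.
7: 2627239 = 7·375319 + 6
11: 2627239 = 11·238839 + 10
13: 2627239 = 13·202095 + 4
17: 2627239 = 17·154543 + 8
19: 2627239 = 19·138275 + 14
23: 2627239 = 23·114227 + 18
29: 2627239 = 29·90594 + 13
31: 2627239 = 31·84749 + 20
37: 2627239 = 37·71006 + 17
41: 2627239 = 41·64079

41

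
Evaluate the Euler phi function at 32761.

Factor: 32761 = 181^2.
φ(32761) = 181^1·(181−1) = 32580.

32580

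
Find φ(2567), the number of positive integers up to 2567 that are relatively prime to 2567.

2400

Factor: 2567 = 17 · 151.
φ(2567) = (17−1) · (151−1) = 16 · 150 = 2400.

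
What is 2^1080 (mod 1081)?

165

2^1 ≡ 2 (mod 1081)
2^2 ≡ 2^2 = 4 ≡ 4 (mod 1081)
2^4 ≡ 4^2 = 16 ≡ 16 (mod 1081)
2^8 ≡ 16^2 = 256 ≡ 256 (mod 1081)
2^16 ≡ 256^2 = 65536 ≡ 676 (mod 1081)
2^32 ≡ 676^2 = 456976 ≡ 794 (mod 1081)
2^64 ≡ 794^2 = 630436 ≡ 213 (mod 1081)
2^128 ≡ 213^2 = 45369 ≡ 1048 (mod 1081)
2^256 ≡ 1048^2 = 1098304 ≡ 8 (mod 1081)
2^512 ≡ 8^2 = 64 ≡ 64 (mod 1081)
2^1024 ≡ 64^2 = 4096 ≡ 853 (mod 1081)
1080 = 1024 + 32 + 16 + 8 in binary powers of 2.
So 2^1080 ≡ 853 · 794 · 676 · 256 ≡ 165 (mod 1081).
Since 165 ≠ 1, base 2 is a Fermat witness: 1081 is composite.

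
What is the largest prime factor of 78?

78 = 2 · 39
39 = 3 · 13
13 is prime.
So 78 = 2 · 3 · 13; the largest prime factor is 13.

13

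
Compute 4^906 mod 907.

4^1 ≡ 4 (mod 907)
4^2 ≡ 4^2 = 16 ≡ 16 (mod 907)
4^4 ≡ 16^2 = 256 ≡ 256 (mod 907)
4^8 ≡ 256^2 = 65536 ≡ 232 (mod 907)
4^16 ≡ 232^2 = 53824 ≡ 311 (mod 907)
4^32 ≡ 311^2 = 96721 ≡ 579 (mod 907)
4^64 ≡ 579^2 = 335241 ≡ 558 (mod 907)
4^128 ≡ 558^2 = 311364 ≡ 263 (mod 907)
4^256 ≡ 263^2 = 69169 ≡ 237 (mod 907)
4^512 ≡ 237^2 = 56169 ≡ 842 (mod 907)
906 = 512 + 256 + 128 + 8 + 2 in binary powers of 2.
So 4^906 ≡ 842 · 237 · 263 · 232 · 16 ≡ 1 (mod 907).
Since the result is 1, base 4 gives no evidence that 907 is composite.

1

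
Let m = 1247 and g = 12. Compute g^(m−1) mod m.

12^1 ≡ 12 (mod 1247)
12^2 ≡ 12^2 = 144 ≡ 144 (mod 1247)
12^4 ≡ 144^2 = 20736 ≡ 784 (mod 1247)
12^8 ≡ 784^2 = 614656 ≡ 1132 (mod 1247)
12^16 ≡ 1132^2 = 1281424 ≡ 755 (mod 1247)
12^32 ≡ 755^2 = 570025 ≡ 146 (mod 1247)
12^64 ≡ 146^2 = 21316 ≡ 117 (mod 1247)
12^128 ≡ 117^2 = 13689 ≡ 1219 (mod 1247)
12^256 ≡ 1219^2 = 1485961 ≡ 784 (mod 1247)
12^512 ≡ 784^2 = 614656 ≡ 1132 (mod 1247)
12^1024 ≡ 1132^2 = 1281424 ≡ 755 (mod 1247)
1246 = 1024 + 128 + 64 + 16 + 8 + 4 + 2 in binary powers of 2.
So 12^1246 ≡ 755 · 1219 · 117 · 755 · 1132 · 784 · 144 ≡ 608 (mod 1247).
Since 608 ≠ 1, base 12 is a Fermat witness: 1247 is composite.

608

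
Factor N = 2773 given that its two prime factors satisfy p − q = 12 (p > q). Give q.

47

Since p = q + 12, we have 2773 = q(q + 12), so q² + 12q − 2773 = 0.
Discriminant: 12² + 4·2773 = 144 + 11092 = 11236; √11236 = 106.
q = (−12 + 106)/2 = 47, and p = q + 12 = 59.
Check: 47 · 59 = 2773.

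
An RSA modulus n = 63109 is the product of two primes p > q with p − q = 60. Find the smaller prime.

Since p = q + 60, we have 63109 = q(q + 60), so q² + 60q − 63109 = 0.
Discriminant: 60² + 4·63109 = 3600 + 252436 = 256036; √256036 = 506.
q = (−60 + 506)/2 = 223, and p = q + 60 = 283.
Check: 223 · 283 = 63109.

223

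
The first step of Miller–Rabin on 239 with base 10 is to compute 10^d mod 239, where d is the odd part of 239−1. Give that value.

1

239 − 1 = 238 = 2^1 · 119, so d = 119.
10^1 ≡ 10 (mod 239)
10^2 ≡ 10^2 = 100 ≡ 100 (mod 239)
10^4 ≡ 100^2 = 10000 ≡ 201 (mod 239)
10^8 ≡ 201^2 = 40401 ≡ 10 (mod 239)
10^16 ≡ 10^2 = 100 ≡ 100 (mod 239)
10^32 ≡ 100^2 = 10000 ≡ 201 (mod 239)
10^64 ≡ 201^2 = 40401 ≡ 10 (mod 239)
119 = 64 + 32 + 16 + 4 + 2 + 1 in binary powers of 2.
So 10^119 ≡ 10 · 201 · 100 · 201 · 100 · 10 ≡ 1 (mod 239).
Since 10^d ≡ 1 (mod 239), base 10 does not prove 239 composite.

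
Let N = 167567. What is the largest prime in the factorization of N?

167567 = 41 · 4087
4087 = 61 · 67
67 is prime.
So 167567 = 41 · 61 · 67; the largest prime factor is 67.

67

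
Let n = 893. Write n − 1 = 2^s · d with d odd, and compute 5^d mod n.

453

893 − 1 = 892 = 2^2 · 223, so d = 223.
5^1 ≡ 5 (mod 893)
5^2 ≡ 5^2 = 25 ≡ 25 (mod 893)
5^4 ≡ 25^2 = 625 ≡ 625 (mod 893)
5^8 ≡ 625^2 = 390625 ≡ 384 (mod 893)
5^16 ≡ 384^2 = 147456 ≡ 111 (mod 893)
5^32 ≡ 111^2 = 12321 ≡ 712 (mod 893)
5^64 ≡ 712^2 = 506944 ≡ 613 (mod 893)
5^128 ≡ 613^2 = 375769 ≡ 709 (mod 893)
223 = 128 + 64 + 16 + 8 + 4 + 2 + 1 in binary powers of 2.
So 5^223 ≡ 709 · 613 · 111 · 384 · 625 · 25 · 5 ≡ 453 (mod 893).
Squaring chain: 453 → 712; never reaches −1, so base 5 is a Miller–Rabin witness that 893 is composite.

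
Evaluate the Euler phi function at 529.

506

Factor: 529 = 23^2.
φ(529) = 23^1·(23−1) = 506.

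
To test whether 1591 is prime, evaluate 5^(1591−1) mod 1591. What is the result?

5^1 ≡ 5 (mod 1591)
5^2 ≡ 5^2 = 25 ≡ 25 (mod 1591)
5^4 ≡ 25^2 = 625 ≡ 625 (mod 1591)
5^8 ≡ 625^2 = 390625 ≡ 830 (mod 1591)
5^16 ≡ 830^2 = 688900 ≡ 1588 (mod 1591)
5^32 ≡ 1588^2 = 2521744 ≡ 9 (mod 1591)
5^64 ≡ 9^2 = 81 ≡ 81 (mod 1591)
5^128 ≡ 81^2 = 6561 ≡ 197 (mod 1591)
5^256 ≡ 197^2 = 38809 ≡ 625 (mod 1591)
5^512 ≡ 625^2 = 390625 ≡ 830 (mod 1591)
5^1024 ≡ 830^2 = 688900 ≡ 1588 (mod 1591)
1590 = 1024 + 512 + 32 + 16 + 4 + 2 in binary powers of 2.
So 5^1590 ≡ 1588 · 830 · 9 · 1588 · 625 · 25 ≡ 1454 (mod 1591).
Since 1454 ≠ 1, base 5 is a Fermat witness: 1591 is composite.

1454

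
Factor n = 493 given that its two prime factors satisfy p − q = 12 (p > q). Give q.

17

Since p = q + 12, we have 493 = q(q + 12), so q² + 12q − 493 = 0.
Discriminant: 12² + 4·493 = 144 + 1972 = 2116; √2116 = 46.
q = (−12 + 46)/2 = 17, and p = q + 12 = 29.
Check: 17 · 29 = 493.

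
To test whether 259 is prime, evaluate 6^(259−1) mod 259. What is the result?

6^1 ≡ 6 (mod 259)
6^2 ≡ 6^2 = 36 ≡ 36 (mod 259)
6^4 ≡ 36^2 = 1296 ≡ 1 (mod 259)
6^8 ≡ 1^2 = 1 ≡ 1 (mod 259)
6^16 ≡ 1^2 = 1 ≡ 1 (mod 259)
6^32 ≡ 1^2 = 1 ≡ 1 (mod 259)
6^64 ≡ 1^2 = 1 ≡ 1 (mod 259)
6^128 ≡ 1^2 = 1 ≡ 1 (mod 259)
6^256 ≡ 1^2 = 1 ≡ 1 (mod 259)
258 = 256 + 2 in binary powers of 2.
So 6^258 ≡ 1 · 36 ≡ 36 (mod 259).
Since 36 ≠ 1, base 6 is a Fermat witness: 259 is composite.

36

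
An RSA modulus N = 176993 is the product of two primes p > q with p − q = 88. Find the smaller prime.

379

Since p = q + 88, we have 176993 = q(q + 88), so q² + 88q − 176993 = 0.
Discriminant: 88² + 4·176993 = 7744 + 707972 = 715716; √715716 = 846.
q = (−88 + 846)/2 = 379, and p = q + 88 = 467.
Check: 379 · 467 = 176993.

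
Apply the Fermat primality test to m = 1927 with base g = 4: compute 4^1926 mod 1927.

1390

4^1 ≡ 4 (mod 1927)
4^2 ≡ 4^2 = 16 ≡ 16 (mod 1927)
4^4 ≡ 16^2 = 256 ≡ 256 (mod 1927)
4^8 ≡ 256^2 = 65536 ≡ 18 (mod 1927)
4^16 ≡ 18^2 = 324 ≡ 324 (mod 1927)
4^32 ≡ 324^2 = 104976 ≡ 918 (mod 1927)
4^64 ≡ 918^2 = 842724 ≡ 625 (mod 1927)
4^128 ≡ 625^2 = 390625 ≡ 1371 (mod 1927)
4^256 ≡ 1371^2 = 1879641 ≡ 816 (mod 1927)
4^512 ≡ 816^2 = 665856 ≡ 1041 (mod 1927)
4^1024 ≡ 1041^2 = 1083681 ≡ 707 (mod 1927)
1926 = 1024 + 512 + 256 + 128 + 4 + 2 in binary powers of 2.
So 4^1926 ≡ 707 · 1041 · 816 · 1371 · 256 · 16 ≡ 1390 (mod 1927).
Since 1390 ≠ 1, base 4 is a Fermat witness: 1927 is composite.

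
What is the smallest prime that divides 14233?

43

14233 is odd.
Digit sum 13, not divisible by 3.
Ends in 3: not divisible by 5.
7: 14233 = 7·2033 + 2
11: 14233 = 11·1293 + 10
13: 14233 = 13·1094 + 11
17: 14233 = 17·837 + 4
19: 14233 = 19·749 + 2
23: 14233 = 23·618 + 19
29: 14233 = 29·490 + 23
31: 14233 = 31·459 + 4
37: 14233 = 37·384 + 25
41: 14233 = 41·347 + 6
43: 14233 = 43·331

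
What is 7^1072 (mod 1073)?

7^1 ≡ 7 (mod 1073)
7^2 ≡ 7^2 = 49 ≡ 49 (mod 1073)
7^4 ≡ 49^2 = 2401 ≡ 255 (mod 1073)
7^8 ≡ 255^2 = 65025 ≡ 645 (mod 1073)
7^16 ≡ 645^2 = 416025 ≡ 774 (mod 1073)
7^32 ≡ 774^2 = 599076 ≡ 342 (mod 1073)
7^64 ≡ 342^2 = 116964 ≡ 7 (mod 1073)
7^128 ≡ 7^2 = 49 ≡ 49 (mod 1073)
7^256 ≡ 49^2 = 2401 ≡ 255 (mod 1073)
7^512 ≡ 255^2 = 65025 ≡ 645 (mod 1073)
7^1024 ≡ 645^2 = 416025 ≡ 774 (mod 1073)
1072 = 1024 + 32 + 16 in binary powers of 2.
So 7^1072 ≡ 774 · 342 · 774 ≡ 7 (mod 1073).
Since 7 ≠ 1, base 7 is a Fermat witness: 1073 is composite.

7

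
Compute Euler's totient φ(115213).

97200

Factor: 115213 = 7 · 109 · 151.
φ(115213) = (7−1) · (109−1) · (151−1) = 6 · 108 · 150 = 97200.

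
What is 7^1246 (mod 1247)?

552

7^1 ≡ 7 (mod 1247)
7^2 ≡ 7^2 = 49 ≡ 49 (mod 1247)
7^4 ≡ 49^2 = 2401 ≡ 1154 (mod 1247)
7^8 ≡ 1154^2 = 1331716 ≡ 1167 (mod 1247)
7^16 ≡ 1167^2 = 1361889 ≡ 165 (mod 1247)
7^32 ≡ 165^2 = 27225 ≡ 1038 (mod 1247)
7^64 ≡ 1038^2 = 1077444 ≡ 36 (mod 1247)
7^128 ≡ 36^2 = 1296 ≡ 49 (mod 1247)
7^256 ≡ 49^2 = 2401 ≡ 1154 (mod 1247)
7^512 ≡ 1154^2 = 1331716 ≡ 1167 (mod 1247)
7^1024 ≡ 1167^2 = 1361889 ≡ 165 (mod 1247)
1246 = 1024 + 128 + 64 + 16 + 8 + 4 + 2 in binary powers of 2.
So 7^1246 ≡ 165 · 49 · 36 · 165 · 1167 · 1154 · 49 ≡ 552 (mod 1247).
Since 552 ≠ 1, base 7 is a Fermat witness: 1247 is composite.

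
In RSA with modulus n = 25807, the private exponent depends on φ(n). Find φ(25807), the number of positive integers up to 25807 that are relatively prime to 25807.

25480

Factor: 25807 = 131 · 197.
φ(25807) = (131−1) · (197−1) = 130 · 196 = 25480.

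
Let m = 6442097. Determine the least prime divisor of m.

6442097 is odd.
Digit sum 32, not divisible by 3.
Ends in 7: not divisible by 5.
7: 6442097 = 7·920299 + 4
11: 6442097 = 11·585645 + 2
13: 6442097 = 13·495545 + 12
17: 6442097 = 17·378946 + 15
19: 6442097 = 19·339057 + 14
23: 6442097 = 23·280091 + 4
29: 6442097 = 29·222141 + 8
31: 6442097 = 31·207809 + 18
37: 6442097 = 37·174110 + 27
41: 6442097 = 41·157124 + 13
43: 6442097 = 43·149816 + 9
47: 6442097 = 47·137065 + 42
53: 6442097 = 53·121549

53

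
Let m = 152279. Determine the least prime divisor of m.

152279 is odd.
Digit sum 26, not divisible by 3.
Ends in 9: not divisible by 5.
7: 152279 = 7·21754 + 1
11: 152279 = 11·13843 + 6
13: 152279 = 13·11713 + 10
17: 152279 = 17·8957 + 10
19: 152279 = 19·8014 + 13
23: 152279 = 23·6620 + 19
29: 152279 = 29·5251

29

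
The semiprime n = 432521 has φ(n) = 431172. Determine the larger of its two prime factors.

827

φ(n) = (p−1)(q−1) = n − (p+q) + 1, so p + q = 432521 − 431172 + 1 = 1350.
p and q are the roots of t² − 1350t + 432521 = 0.
Discriminant: 1350² − 4·432521 = 1822500 − 1730084 = 92416; √92416 = 304.
q = (1350 − 304)/2 = 523, p = (1350 + 304)/2 = 827.
Check: 523 · 827 = 432521.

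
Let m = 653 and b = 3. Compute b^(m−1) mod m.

3^1 ≡ 3 (mod 653)
3^2 ≡ 3^2 = 9 ≡ 9 (mod 653)
3^4 ≡ 9^2 = 81 ≡ 81 (mod 653)
3^8 ≡ 81^2 = 6561 ≡ 31 (mod 653)
3^16 ≡ 31^2 = 961 ≡ 308 (mod 653)
3^32 ≡ 308^2 = 94864 ≡ 179 (mod 653)
3^64 ≡ 179^2 = 32041 ≡ 44 (mod 653)
3^128 ≡ 44^2 = 1936 ≡ 630 (mod 653)
3^256 ≡ 630^2 = 396900 ≡ 529 (mod 653)
3^512 ≡ 529^2 = 279841 ≡ 357 (mod 653)
652 = 512 + 128 + 8 + 4 in binary powers of 2.
So 3^652 ≡ 357 · 630 · 31 · 81 ≡ 1 (mod 653).
Since the result is 1, base 3 gives no evidence that 653 is composite.

1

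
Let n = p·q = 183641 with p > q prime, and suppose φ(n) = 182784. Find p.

449

φ(n) = (p−1)(q−1) = n − (p+q) + 1, so p + q = 183641 − 182784 + 1 = 858.
p and q are the roots of t² − 858t + 183641 = 0.
Discriminant: 858² − 4·183641 = 736164 − 734564 = 1600; √1600 = 40.
q = (858 − 40)/2 = 409, p = (858 + 40)/2 = 449.
Check: 409 · 449 = 183641.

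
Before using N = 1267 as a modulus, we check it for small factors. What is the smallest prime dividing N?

1267 is odd.
Digit sum 16, not divisible by 3.
Ends in 7: not divisible by 5.
7: 1267 = 7·181

7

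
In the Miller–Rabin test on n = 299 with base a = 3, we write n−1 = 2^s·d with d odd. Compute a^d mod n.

299 − 1 = 298 = 2^1 · 149, so d = 149.
3^1 ≡ 3 (mod 299)
3^2 ≡ 3^2 = 9 ≡ 9 (mod 299)
3^4 ≡ 9^2 = 81 ≡ 81 (mod 299)
3^8 ≡ 81^2 = 6561 ≡ 282 (mod 299)
3^16 ≡ 282^2 = 79524 ≡ 289 (mod 299)
3^32 ≡ 289^2 = 83521 ≡ 100 (mod 299)
3^64 ≡ 100^2 = 10000 ≡ 133 (mod 299)
3^128 ≡ 133^2 = 17689 ≡ 48 (mod 299)
149 = 128 + 16 + 4 + 1 in binary powers of 2.
So 3^149 ≡ 48 · 289 · 81 · 3 ≡ 269 (mod 299).
Squaring chain: 269; never reaches −1, so base 3 is a Miller–Rabin witness that 299 is composite.

269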